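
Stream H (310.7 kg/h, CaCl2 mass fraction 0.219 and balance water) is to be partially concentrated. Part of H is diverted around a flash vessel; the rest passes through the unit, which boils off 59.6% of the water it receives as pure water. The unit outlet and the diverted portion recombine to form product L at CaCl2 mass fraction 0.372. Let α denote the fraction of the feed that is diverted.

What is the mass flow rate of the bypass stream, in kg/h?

All 310.7×0.219 = 68.043 kg/h of CaCl2 reaches L, so L = 68.043/0.372 = 182.91 kg/h and vapour = 127.79 kg/h.
The evaporator receives (1−α)·310.7 of feed at 0.781 water and removes 0.596 of that water:
0.596×0.781×(1−α)×310.7 = 127.79
(1−α) = 127.79/144.62 = 0.8836;  α = 0.1164.
Bypass flow = 0.1164×310.7 = 36.168 kg/h.

36.17 kg/h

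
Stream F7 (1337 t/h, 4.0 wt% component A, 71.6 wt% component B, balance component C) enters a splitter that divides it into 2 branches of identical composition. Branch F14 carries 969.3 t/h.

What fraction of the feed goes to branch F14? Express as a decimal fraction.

0.725

Fraction to F14 = 969.3/1337 = 0.7250.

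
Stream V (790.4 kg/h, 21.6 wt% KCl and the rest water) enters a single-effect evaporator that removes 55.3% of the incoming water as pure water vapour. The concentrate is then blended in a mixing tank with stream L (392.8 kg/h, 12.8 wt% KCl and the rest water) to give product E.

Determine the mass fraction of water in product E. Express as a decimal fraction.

Vapour removed = 0.553×0.784×790.4 = 342.68 kg/h; concentrate = 447.72 kg/h.
water reaching the mixer = 276.99 (from concentrate) + 392.8×0.872 = 619.52 kg/h.
Product flow = 447.72 + 392.8 = 840.52 kg/h; water fraction = 0.737.

0.737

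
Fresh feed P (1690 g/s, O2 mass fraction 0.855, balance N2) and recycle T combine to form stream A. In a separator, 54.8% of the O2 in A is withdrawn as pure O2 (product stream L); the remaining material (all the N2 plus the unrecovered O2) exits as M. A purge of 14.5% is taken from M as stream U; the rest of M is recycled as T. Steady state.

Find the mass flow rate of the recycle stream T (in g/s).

N2 enters only via P and leaves only via the purge: 1690×0.145 = 0.145×(N2 in M), and the separator passes all N2, so N2 in A = N2 in M = 1690 g/s.
O2 in A: m_A = 1690×0.855 + (1−0.145)·(1−0.548)·m_A, so m_A = 1445/0.6135 = 2355.1 g/s.
M = (1−0.548)×2355.1 + 1690 = 2754.5 g/s.
Recycle T = (1−0.145)×2754.5 = 2355.1 g/s.

2355 g/s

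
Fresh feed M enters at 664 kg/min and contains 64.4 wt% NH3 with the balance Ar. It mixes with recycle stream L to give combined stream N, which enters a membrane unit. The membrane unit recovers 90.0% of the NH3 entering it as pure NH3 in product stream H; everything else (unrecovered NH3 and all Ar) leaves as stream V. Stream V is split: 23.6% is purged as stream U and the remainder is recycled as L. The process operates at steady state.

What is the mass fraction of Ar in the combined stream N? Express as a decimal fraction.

Ar enters only via M and leaves only via the purge: 664×0.356 = 0.236×(Ar in V), and the membrane unit passes all Ar, so Ar in N = Ar in V = 1001.6 kg/min.
NH3 in N: m_A = 664×0.644 + (1−0.236)·(1−0.900)·m_A, so m_A = 427.62/0.9236 = 462.99 kg/min.
N = 462.99 + 1001.6 = 1464.6 kg/min.
Ar fraction in N = 1001.6/1464.6 = 0.684.

0.684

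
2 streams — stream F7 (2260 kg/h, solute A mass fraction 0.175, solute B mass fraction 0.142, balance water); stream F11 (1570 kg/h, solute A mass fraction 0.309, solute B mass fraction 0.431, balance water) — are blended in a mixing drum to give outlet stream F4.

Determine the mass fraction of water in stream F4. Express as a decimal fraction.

Total flow out = 2260 + 1570 = 3830 kg/h.
water in = 2260×0.683 + 1570×0.260 = 1951.8 kg/h.
water mass fraction in F4 = 1951.8/3830 = 0.510.

0.510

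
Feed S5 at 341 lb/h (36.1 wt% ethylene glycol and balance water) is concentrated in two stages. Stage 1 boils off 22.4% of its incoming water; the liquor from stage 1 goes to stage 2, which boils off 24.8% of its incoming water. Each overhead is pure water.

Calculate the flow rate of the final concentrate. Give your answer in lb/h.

water in feed = 341×0.639 = 217.9 lb/h.
After stage 1: water left = (1−0.224)×217.9 = 169.09; stream total = 292.19 lb/h.
After stage 2: water left = (1−0.248)×169.09 = 127.16; final concentrate = 250.26 lb/h.

250.3 lb/h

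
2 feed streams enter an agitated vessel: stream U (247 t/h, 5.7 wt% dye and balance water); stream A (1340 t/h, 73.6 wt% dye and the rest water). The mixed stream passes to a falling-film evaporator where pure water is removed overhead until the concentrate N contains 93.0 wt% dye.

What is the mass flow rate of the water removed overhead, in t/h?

dye entering = 247×0.057 + 1340×0.736 = 1000.3 t/h.
All dye reports to N, so N = 1000.3/0.930 = 1075.6 t/h.
Total feed = 1587 t/h; overhead = 1587 − 1075.6 = 511.39 t/h.

511.4 t/h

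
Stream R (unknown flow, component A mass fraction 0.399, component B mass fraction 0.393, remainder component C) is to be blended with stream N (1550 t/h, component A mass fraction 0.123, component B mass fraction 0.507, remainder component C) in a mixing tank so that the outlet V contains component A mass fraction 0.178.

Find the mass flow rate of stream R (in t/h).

Let R be the unknown flow. Total out = 1550 + R.
component A balance: 190.65 + 0.399·R = 0.178·(1550 + R)
(0.399 − 0.178)·R = 0.178×1550 − 190.65 = 85.25
R = 85.25 / 0.221 = 385.75 t/h

385.7 t/h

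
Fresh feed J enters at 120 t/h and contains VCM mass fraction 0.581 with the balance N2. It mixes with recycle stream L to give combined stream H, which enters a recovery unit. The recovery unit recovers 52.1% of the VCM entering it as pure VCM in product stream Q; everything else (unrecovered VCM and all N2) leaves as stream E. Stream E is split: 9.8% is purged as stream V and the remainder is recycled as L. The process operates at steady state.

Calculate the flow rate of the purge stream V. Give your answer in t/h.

56.04 t/h

N2 enters only via J and leaves only via the purge: 120×0.419 = 0.098×(N2 in E), and the recovery unit passes all N2, so N2 in H = N2 in E = 513.06 t/h.
VCM in H: m_A = 120×0.581 + (1−0.098)·(1−0.521)·m_A, so m_A = 69.72/0.5679 = 122.76 t/h.
E = (1−0.521)×122.76 + 513.06 = 571.86 t/h.
Purge V = 0.098×571.86 = 56.043 t/h.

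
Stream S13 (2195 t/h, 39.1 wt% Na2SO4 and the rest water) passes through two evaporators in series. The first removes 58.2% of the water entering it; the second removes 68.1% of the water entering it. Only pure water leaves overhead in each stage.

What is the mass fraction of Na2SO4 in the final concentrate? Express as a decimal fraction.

0.828

water in feed = 2195×0.609 = 1336.8 t/h.
After stage 1: water left = (1−0.582)×1336.8 = 558.76; stream total = 1417 t/h.
After stage 2: water left = (1−0.681)×558.76 = 178.25; final concentrate = 1036.5 t/h.
Na2SO4 fraction = 858.25/1036.5 = 0.828.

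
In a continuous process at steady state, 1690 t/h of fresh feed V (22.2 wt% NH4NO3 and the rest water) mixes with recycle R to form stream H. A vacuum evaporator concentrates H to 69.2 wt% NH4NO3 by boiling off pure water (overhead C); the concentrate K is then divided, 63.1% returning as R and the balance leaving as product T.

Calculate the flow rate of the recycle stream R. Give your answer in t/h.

Overall NH4NO3 balance (none leaves overhead): NH4NO3 in fresh feed = NH4NO3 in product, i.e. 1690×0.222 = (1−0.631)·K·0.692.
K = 375.18/(0.692×0.369) = 1469.3 t/h.
Recycle R = 0.631×1469.3 = 927.12 t/h.

927.1 t/h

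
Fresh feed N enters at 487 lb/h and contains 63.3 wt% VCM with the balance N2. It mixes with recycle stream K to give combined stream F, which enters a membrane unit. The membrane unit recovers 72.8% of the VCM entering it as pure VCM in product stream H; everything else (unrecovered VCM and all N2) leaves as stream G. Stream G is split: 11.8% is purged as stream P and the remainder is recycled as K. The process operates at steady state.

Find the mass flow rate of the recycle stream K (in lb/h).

N2 enters only via N and leaves only via the purge: 487×0.367 = 0.118×(N2 in G), and the membrane unit passes all N2, so N2 in F = N2 in G = 1514.7 lb/h.
VCM in F: m_A = 487×0.633 + (1−0.118)·(1−0.728)·m_A, so m_A = 308.27/0.7601 = 405.57 lb/h.
G = (1−0.728)×405.57 + 1514.7 = 1625 lb/h.
Recycle K = (1−0.118)×1625 = 1433.2 lb/h.

1433 lb/h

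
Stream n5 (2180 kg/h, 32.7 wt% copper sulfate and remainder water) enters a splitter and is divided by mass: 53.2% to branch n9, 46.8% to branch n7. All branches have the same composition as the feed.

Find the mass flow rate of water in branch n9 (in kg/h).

780.5 kg/h

Branch n9 total = 0.532×2180 = 1159.8 kg/h.
water in n9 = 0.673×1159.8 = 780.52 kg/h.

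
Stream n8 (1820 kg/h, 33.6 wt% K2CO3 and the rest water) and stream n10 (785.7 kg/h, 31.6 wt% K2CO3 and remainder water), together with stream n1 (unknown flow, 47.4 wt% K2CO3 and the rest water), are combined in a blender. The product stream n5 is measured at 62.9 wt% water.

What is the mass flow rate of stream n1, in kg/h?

1038 kg/h

Let n1 be the unknown flow. Total out = 2605.7 + n1.
water balance: 1745.9 + 0.526·n1 = 0.629·(2605.7 + n1)
(0.526 − 0.629)·n1 = 0.629×2605.7 − 1745.9 = -106.91
n1 = -106.91 / -0.103 = 1038 kg/h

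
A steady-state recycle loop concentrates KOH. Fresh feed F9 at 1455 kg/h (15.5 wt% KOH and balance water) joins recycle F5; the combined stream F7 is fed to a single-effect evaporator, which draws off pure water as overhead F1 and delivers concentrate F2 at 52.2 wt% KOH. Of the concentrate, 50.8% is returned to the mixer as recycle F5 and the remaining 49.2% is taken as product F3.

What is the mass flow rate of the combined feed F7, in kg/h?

Overall KOH balance (none leaves overhead): KOH in fresh feed = KOH in product, i.e. 1455×0.155 = (1−0.508)·F2·0.522.
F2 = 225.53/(0.522×0.492) = 878.13 kg/h.
Recycle F5 = 0.508×878.13 = 446.09 kg/h.
Combined feed F7 = 1455 + 446.09 = 1901.1 kg/h.

1901 kg/h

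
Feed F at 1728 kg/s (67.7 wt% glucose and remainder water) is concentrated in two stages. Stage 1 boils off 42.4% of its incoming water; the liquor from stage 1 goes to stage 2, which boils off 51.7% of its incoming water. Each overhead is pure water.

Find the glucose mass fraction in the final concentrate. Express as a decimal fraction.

0.883

water in feed = 1728×0.323 = 558.14 kg/s.
After stage 1: water left = (1−0.424)×558.14 = 321.49; stream total = 1491.3 kg/s.
After stage 2: water left = (1−0.517)×321.49 = 155.28; final concentrate = 1325.1 kg/s.
glucose fraction = 1169.9/1325.1 = 0.883.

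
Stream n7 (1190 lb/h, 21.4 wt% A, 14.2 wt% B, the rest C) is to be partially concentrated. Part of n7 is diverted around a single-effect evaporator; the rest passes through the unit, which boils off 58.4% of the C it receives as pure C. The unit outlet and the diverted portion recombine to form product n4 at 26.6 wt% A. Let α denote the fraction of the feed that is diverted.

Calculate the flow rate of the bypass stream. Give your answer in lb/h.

571.5 lb/h

All 1190×0.214 = 254.66 lb/h of A reaches n4, so n4 = 254.66/0.266 = 957.37 lb/h and vapour = 232.63 lb/h.
The evaporator receives (1−α)·1190 of feed at 0.644 C and removes 0.584 of that C:
0.584×0.644×(1−α)×1190 = 232.63
(1−α) = 232.63/447.55 = 0.5198;  α = 0.4802.
Bypass flow = 0.4802×1190 = 571.46 lb/h.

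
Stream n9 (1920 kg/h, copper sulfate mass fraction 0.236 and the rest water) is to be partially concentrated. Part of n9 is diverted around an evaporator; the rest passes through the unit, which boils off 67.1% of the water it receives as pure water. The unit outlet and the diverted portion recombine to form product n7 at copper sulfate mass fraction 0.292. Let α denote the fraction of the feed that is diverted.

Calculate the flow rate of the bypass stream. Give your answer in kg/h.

All 1920×0.236 = 453.12 kg/h of copper sulfate reaches n7, so n7 = 453.12/0.292 = 1551.8 kg/h and vapour = 368.22 kg/h.
The evaporator receives (1−α)·1920 of feed at 0.764 water and removes 0.671 of that water:
0.671×0.764×(1−α)×1920 = 368.22
(1−α) = 368.22/984.28 = 0.3741;  α = 0.6259.
Bypass flow = 0.6259×1920 = 1201.7 kg/h.

1202 kg/h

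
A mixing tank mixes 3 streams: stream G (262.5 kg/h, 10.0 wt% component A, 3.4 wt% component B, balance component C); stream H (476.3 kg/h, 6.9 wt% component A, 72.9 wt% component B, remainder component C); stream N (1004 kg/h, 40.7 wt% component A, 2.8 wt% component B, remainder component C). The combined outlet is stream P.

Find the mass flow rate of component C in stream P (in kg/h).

890.8 kg/h

component C out = component C in = 262.5×0.866 + 476.3×0.202 + 1004×0.565 = 890.8 kg/h.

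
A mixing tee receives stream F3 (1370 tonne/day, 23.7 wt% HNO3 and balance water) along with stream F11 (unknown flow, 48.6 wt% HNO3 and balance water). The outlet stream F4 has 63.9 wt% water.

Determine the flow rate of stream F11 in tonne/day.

Let F11 be the unknown flow. Total out = 1370 + F11.
water balance: 1045.3 + 0.514·F11 = 0.639·(1370 + F11)
(0.514 − 0.639)·F11 = 0.639×1370 − 1045.3 = -169.88
F11 = -169.88 / -0.125 = 1359 tonne/day

1359 tonne/day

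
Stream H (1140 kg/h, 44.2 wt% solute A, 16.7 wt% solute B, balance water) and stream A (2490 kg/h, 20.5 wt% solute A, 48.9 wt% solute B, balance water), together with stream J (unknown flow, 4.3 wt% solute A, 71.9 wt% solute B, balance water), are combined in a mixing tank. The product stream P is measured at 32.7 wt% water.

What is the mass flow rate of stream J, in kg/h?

232.2 kg/h

Let J be the unknown flow. Total out = 3630 + J.
water balance: 1207.7 + 0.238·J = 0.327·(3630 + J)
(0.238 − 0.327)·J = 0.327×3630 − 1207.7 = -20.67
J = -20.67 / -0.089 = 232.25 kg/h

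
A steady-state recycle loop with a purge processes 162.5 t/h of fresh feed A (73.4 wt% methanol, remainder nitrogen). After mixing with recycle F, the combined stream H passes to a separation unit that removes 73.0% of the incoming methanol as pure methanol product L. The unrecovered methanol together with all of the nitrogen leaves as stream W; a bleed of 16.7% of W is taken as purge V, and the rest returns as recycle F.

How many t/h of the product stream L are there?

112.3 t/h

methanol in H: m_A = 162.5×0.734 + (1−0.167)·(1−0.730)·m_A, so m_A = 119.27/0.7751 = 153.89 t/h.
Product L = 0.730×153.89 = 112.34 t/h.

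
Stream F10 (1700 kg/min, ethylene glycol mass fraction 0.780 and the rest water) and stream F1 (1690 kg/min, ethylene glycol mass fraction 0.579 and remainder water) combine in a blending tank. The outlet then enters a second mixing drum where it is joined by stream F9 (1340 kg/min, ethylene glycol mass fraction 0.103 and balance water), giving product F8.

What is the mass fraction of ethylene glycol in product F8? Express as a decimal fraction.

0.516

Overall, product flow = 4730 kg/min.
ethylene glycol in = 1700×0.780 + 1690×0.579 + 1340×0.103 = 2442.5 kg/min.
ethylene glycol fraction in F8 = 0.516.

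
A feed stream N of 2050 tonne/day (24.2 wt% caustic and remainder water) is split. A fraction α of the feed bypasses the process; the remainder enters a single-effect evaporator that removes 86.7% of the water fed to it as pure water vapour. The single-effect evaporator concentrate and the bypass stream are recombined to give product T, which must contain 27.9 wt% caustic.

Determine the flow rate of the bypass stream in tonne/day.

1636 tonne/day

All 2050×0.242 = 496.1 tonne/day of caustic reaches T, so T = 496.1/0.279 = 1778.1 tonne/day and vapour = 271.86 tonne/day.
The evaporator receives (1−α)·2050 of feed at 0.758 water and removes 0.867 of that water:
0.867×0.758×(1−α)×2050 = 271.86
(1−α) = 271.86/1347.2 = 0.2018;  α = 0.7982.
Bypass flow = 0.7982×2050 = 1636.3 tonne/day.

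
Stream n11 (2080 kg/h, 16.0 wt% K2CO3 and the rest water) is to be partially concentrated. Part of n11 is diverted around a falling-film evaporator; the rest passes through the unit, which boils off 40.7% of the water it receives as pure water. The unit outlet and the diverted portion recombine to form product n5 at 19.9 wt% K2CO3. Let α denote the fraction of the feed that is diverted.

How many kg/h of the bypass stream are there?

887.7 kg/h

All 2080×0.160 = 332.8 kg/h of K2CO3 reaches n5, so n5 = 332.8/0.199 = 1672.4 kg/h and vapour = 407.64 kg/h.
The evaporator receives (1−α)·2080 of feed at 0.840 water and removes 0.407 of that water:
0.407×0.840×(1−α)×2080 = 407.64
(1−α) = 407.64/711.11 = 0.5732;  α = 0.4268.
Bypass flow = 0.4268×2080 = 887.66 kg/h.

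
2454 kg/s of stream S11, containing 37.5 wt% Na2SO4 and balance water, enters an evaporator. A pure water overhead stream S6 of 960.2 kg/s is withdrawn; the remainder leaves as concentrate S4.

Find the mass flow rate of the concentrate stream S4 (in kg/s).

1494 kg/s

Concentrate = 2454 − 960.2 = 1493.8 kg/s.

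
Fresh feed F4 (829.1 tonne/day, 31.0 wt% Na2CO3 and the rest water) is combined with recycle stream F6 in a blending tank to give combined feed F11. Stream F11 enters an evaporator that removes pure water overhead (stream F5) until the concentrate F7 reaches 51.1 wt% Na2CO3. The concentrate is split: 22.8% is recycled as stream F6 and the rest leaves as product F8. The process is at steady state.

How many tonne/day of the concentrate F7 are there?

651.5 tonne/day

Overall Na2CO3 balance (none leaves overhead): Na2CO3 in fresh feed = Na2CO3 in product, i.e. 829.1×0.310 = (1−0.228)·F7·0.511.
F7 = 257.02/(0.511×0.772) = 651.52 tonne/day.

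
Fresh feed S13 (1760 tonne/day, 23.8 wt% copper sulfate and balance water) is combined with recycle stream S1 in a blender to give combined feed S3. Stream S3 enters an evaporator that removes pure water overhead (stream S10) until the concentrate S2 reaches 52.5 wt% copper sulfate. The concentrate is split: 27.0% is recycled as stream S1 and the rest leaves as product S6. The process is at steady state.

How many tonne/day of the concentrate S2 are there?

1093 tonne/day

Overall copper sulfate balance (none leaves overhead): copper sulfate in fresh feed = copper sulfate in product, i.e. 1760×0.238 = (1−0.270)·S2·0.525.
S2 = 418.88/(0.525×0.730) = 1093 tonne/day.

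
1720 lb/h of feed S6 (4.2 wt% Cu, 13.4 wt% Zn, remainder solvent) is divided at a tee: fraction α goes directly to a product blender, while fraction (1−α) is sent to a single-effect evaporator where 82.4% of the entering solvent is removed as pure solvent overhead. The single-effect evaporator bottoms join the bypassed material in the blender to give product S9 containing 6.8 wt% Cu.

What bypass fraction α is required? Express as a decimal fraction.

All 1720×0.042 = 72.24 lb/h of Cu reaches S9, so S9 = 72.24/0.068 = 1062.4 lb/h and vapour = 657.65 lb/h.
The evaporator receives (1−α)·1720 of feed at 0.824 solvent and removes 0.824 of that solvent:
0.824×0.824×(1−α)×1720 = 657.65
(1−α) = 657.65/1167.8 = 0.5631;  α = 0.4369.

0.437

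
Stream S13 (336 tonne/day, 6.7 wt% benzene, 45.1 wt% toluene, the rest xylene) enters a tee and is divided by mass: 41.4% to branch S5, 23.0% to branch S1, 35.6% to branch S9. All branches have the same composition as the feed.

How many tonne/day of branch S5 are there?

Branch S5 flow = 0.414×336 = 139.1 tonne/day.

139.1 tonne/day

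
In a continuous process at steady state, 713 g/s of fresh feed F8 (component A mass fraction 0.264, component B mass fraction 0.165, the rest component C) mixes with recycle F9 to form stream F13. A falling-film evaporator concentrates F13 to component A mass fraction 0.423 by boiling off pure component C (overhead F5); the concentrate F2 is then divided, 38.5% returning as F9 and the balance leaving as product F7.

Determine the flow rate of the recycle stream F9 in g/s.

Overall component A balance (none leaves overhead): component A in fresh feed = component A in product, i.e. 713×0.264 = (1−0.385)·F2·0.423.
F2 = 188.23/(0.423×0.615) = 723.57 g/s.
Recycle F9 = 0.385×723.57 = 278.57 g/s.

278.6 g/s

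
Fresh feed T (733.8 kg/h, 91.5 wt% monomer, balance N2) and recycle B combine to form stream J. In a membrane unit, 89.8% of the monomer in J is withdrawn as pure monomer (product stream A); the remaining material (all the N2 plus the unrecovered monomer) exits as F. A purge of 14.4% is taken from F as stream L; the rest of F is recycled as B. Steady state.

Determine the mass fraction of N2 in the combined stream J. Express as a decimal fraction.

0.3706

N2 enters only via T and leaves only via the purge: 733.8×0.085 = 0.144×(N2 in F), and the membrane unit passes all N2, so N2 in J = N2 in F = 433.15 kg/h.
monomer in J: m_A = 733.8×0.915 + (1−0.144)·(1−0.898)·m_A, so m_A = 671.43/0.9127 = 735.66 kg/h.
J = 735.66 + 433.15 = 1168.8 kg/h.
N2 fraction in J = 433.15/1168.8 = 0.3706.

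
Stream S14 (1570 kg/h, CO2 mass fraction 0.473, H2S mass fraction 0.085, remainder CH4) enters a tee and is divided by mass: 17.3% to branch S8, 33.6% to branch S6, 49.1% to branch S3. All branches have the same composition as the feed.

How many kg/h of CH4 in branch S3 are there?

Branch S3 total = 0.491×1570 = 770.87 kg/h.
CH4 in S3 = 0.442×770.87 = 340.72 kg/h.

340.7 kg/h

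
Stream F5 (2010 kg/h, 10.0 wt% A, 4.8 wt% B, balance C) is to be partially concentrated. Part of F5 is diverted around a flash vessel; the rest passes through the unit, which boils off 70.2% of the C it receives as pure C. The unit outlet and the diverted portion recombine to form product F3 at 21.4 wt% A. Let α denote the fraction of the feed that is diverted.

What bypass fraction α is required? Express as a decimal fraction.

0.109

All 2010×0.100 = 201 kg/h of A reaches F3, so F3 = 201/0.214 = 939.25 kg/h and vapour = 1070.7 kg/h.
The evaporator receives (1−α)·2010 of feed at 0.852 C and removes 0.702 of that C:
0.702×0.852×(1−α)×2010 = 1070.7
(1−α) = 1070.7/1202.2 = 0.8907;  α = 0.1093.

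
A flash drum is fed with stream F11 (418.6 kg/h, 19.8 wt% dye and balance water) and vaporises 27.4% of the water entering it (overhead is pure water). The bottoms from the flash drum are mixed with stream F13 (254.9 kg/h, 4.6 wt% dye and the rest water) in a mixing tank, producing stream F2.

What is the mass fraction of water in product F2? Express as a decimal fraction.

Vapour removed = 0.274×0.802×418.6 = 91.987 kg/h; concentrate = 326.61 kg/h.
water reaching the mixer = 243.73 (from concentrate) + 254.9×0.954 = 486.91 kg/h.
Product flow = 326.61 + 254.9 = 581.51 kg/h; water fraction = 0.837.

0.837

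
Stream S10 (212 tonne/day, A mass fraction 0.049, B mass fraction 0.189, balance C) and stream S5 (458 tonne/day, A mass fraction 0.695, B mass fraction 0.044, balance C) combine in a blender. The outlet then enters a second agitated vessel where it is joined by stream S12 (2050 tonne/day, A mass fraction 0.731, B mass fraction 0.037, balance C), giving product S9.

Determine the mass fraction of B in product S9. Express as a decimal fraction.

0.050

Overall, product flow = 2720 tonne/day.
B in = 212×0.189 + 458×0.044 + 2050×0.037 = 136.07 tonne/day.
B fraction in S9 = 0.050.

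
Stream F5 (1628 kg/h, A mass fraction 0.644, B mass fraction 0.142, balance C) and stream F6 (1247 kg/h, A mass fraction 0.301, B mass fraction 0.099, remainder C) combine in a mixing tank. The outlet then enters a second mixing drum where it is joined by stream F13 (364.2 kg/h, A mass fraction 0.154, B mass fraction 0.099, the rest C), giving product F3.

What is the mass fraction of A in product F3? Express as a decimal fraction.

0.457

Overall, product flow = 3239.2 kg/h.
A in = 1628×0.644 + 1247×0.301 + 364.2×0.154 = 1479.9 kg/h.
A fraction in F3 = 0.457.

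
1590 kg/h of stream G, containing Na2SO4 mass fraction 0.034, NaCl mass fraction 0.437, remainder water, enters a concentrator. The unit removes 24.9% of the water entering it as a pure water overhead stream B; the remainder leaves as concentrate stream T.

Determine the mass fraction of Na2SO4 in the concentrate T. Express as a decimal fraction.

0.039

Na2SO4 is not removed: 1590×0.034 = 54.06 kg/h of Na2SO4 enters T.
water entering = 1590×0.529 = 841.11 kg/h; overhead removed = 0.249×841.11 = 209.44 kg/h.
Concentrate = 1590 − 209.44 = 1380.6 kg/h.
Mass fraction = 54.06/1380.6 = 0.039.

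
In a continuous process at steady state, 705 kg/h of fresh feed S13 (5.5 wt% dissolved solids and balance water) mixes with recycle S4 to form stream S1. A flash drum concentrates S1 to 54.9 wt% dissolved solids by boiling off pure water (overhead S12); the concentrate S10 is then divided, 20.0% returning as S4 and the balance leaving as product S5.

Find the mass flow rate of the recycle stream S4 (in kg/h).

17.66 kg/h

Overall dissolved solids balance (none leaves overhead): dissolved solids in fresh feed = dissolved solids in product, i.e. 705×0.055 = (1−0.200)·S10·0.549.
S10 = 38.775/(0.549×0.800) = 88.286 kg/h.
Recycle S4 = 0.200×88.286 = 17.657 kg/h.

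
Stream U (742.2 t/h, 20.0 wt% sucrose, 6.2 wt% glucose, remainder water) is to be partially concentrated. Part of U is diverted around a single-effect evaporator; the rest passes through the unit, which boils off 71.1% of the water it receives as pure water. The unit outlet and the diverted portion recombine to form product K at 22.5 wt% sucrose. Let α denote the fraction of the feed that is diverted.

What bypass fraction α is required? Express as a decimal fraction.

All 742.2×0.200 = 148.44 t/h of sucrose reaches K, so K = 148.44/0.225 = 659.73 t/h and vapour = 82.467 t/h.
The evaporator receives (1−α)·742.2 of feed at 0.738 water and removes 0.711 of that water:
0.711×0.738×(1−α)×742.2 = 82.467
(1−α) = 82.467/389.45 = 0.2118;  α = 0.7882.

0.788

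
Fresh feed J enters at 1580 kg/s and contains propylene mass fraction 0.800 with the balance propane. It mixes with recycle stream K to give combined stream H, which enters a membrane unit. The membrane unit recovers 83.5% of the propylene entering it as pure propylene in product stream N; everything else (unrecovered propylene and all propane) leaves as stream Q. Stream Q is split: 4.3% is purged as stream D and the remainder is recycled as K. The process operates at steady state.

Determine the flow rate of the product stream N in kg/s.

1253 kg/s

propylene in H: m_A = 1580×0.800 + (1−0.043)·(1−0.835)·m_A, so m_A = 1264/0.8421 = 1501 kg/s.
Product N = 0.835×1501 = 1253.4 kg/s.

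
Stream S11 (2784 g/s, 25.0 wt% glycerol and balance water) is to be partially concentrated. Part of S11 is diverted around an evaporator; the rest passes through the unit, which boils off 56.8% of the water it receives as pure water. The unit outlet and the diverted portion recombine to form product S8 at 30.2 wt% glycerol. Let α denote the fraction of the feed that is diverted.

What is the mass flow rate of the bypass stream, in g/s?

1659 g/s

All 2784×0.250 = 696 g/s of glycerol reaches S8, so S8 = 696/0.302 = 2304.6 g/s and vapour = 479.36 g/s.
The evaporator receives (1−α)·2784 of feed at 0.750 water and removes 0.568 of that water:
0.568×0.750×(1−α)×2784 = 479.36
(1−α) = 479.36/1186 = 0.4042;  α = 0.5958.
Bypass flow = 0.5958×2784 = 1658.7 g/s.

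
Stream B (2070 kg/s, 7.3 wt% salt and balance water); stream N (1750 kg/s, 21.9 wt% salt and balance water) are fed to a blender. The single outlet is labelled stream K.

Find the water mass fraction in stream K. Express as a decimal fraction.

Total flow out = 2070 + 1750 = 3820 kg/s.
water in = 2070×0.927 + 1750×0.781 = 3285.6 kg/s.
water mass fraction in K = 3285.6/3820 = 0.8601.

0.8601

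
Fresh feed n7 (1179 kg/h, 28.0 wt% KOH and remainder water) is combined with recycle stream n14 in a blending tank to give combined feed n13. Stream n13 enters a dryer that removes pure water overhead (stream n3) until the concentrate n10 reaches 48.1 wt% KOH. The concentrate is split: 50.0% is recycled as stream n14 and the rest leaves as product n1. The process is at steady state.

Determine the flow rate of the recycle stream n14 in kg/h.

686.3 kg/h

Overall KOH balance (none leaves overhead): KOH in fresh feed = KOH in product, i.e. 1179×0.280 = (1−0.500)·n10·0.481.
n10 = 330.12/(0.481×0.500) = 1372.6 kg/h.
Recycle n14 = 0.500×1372.6 = 686.32 kg/h.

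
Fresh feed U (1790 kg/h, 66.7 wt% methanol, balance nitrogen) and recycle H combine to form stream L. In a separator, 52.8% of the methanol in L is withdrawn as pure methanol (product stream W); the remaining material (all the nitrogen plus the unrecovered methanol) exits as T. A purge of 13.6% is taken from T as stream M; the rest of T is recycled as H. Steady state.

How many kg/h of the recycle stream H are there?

4609 kg/h

nitrogen enters only via U and leaves only via the purge: 1790×0.333 = 0.136×(nitrogen in T), and the separator passes all nitrogen, so nitrogen in L = nitrogen in T = 4382.9 kg/h.
methanol in L: m_A = 1790×0.667 + (1−0.136)·(1−0.528)·m_A, so m_A = 1193.9/0.5922 = 2016.1 kg/h.
T = (1−0.528)×2016.1 + 4382.9 = 5334.5 kg/h.
Recycle H = (1−0.136)×5334.5 = 4609 kg/h.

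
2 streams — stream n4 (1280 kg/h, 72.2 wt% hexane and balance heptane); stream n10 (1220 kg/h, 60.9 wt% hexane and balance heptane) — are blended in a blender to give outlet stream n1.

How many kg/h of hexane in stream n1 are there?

hexane out = hexane in = 1280×0.722 + 1220×0.609 = 1667.1 kg/h.

1667 kg/h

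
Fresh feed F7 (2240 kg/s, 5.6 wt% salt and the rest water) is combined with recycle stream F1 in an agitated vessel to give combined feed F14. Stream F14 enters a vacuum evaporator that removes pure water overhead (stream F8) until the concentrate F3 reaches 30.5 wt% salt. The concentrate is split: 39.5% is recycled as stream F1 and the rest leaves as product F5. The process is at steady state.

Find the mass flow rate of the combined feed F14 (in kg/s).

Overall salt balance (none leaves overhead): salt in fresh feed = salt in product, i.e. 2240×0.056 = (1−0.395)·F3·0.305.
F3 = 125.44/(0.305×0.605) = 679.8 kg/s.
Recycle F1 = 0.395×679.8 = 268.52 kg/s.
Combined feed F14 = 2240 + 268.52 = 2508.5 kg/s.

2509 kg/s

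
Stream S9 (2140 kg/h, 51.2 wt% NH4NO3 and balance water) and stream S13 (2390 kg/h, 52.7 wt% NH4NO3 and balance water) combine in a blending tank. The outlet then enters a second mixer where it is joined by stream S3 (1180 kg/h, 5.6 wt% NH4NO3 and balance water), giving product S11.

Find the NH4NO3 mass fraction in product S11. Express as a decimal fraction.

Overall, product flow = 5710 kg/h.
NH4NO3 in = 2140×0.512 + 2390×0.527 + 1180×0.056 = 2421.3 kg/h.
NH4NO3 fraction in S11 = 0.424.

0.424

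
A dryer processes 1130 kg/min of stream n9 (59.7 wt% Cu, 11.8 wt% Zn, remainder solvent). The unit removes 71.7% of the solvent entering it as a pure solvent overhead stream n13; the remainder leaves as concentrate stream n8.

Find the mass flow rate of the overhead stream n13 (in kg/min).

solvent entering = 1130×0.285 = 322.05 kg/min; overhead removed = 0.717×322.05 = 230.91 kg/min.

230.9 kg/min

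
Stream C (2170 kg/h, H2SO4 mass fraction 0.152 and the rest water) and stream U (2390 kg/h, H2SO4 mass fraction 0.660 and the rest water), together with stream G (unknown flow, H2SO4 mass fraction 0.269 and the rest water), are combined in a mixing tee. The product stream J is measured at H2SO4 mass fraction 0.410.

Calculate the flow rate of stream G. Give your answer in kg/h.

267 kg/h

Let G be the unknown flow. Total out = 4560 + G.
H2SO4 balance: 1907.2 + 0.269·G = 0.410·(4560 + G)
(0.269 − 0.410)·G = 0.410×4560 − 1907.2 = -37.64
G = -37.64 / -0.141 = 266.95 kg/h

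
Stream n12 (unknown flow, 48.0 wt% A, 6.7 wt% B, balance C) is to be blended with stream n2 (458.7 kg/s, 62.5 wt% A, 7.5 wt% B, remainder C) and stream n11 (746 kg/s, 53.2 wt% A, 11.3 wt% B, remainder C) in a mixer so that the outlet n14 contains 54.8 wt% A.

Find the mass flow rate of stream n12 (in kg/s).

Let n12 be the unknown flow. Total out = 1204.7 + n12.
A balance: 683.56 + 0.480·n12 = 0.548·(1204.7 + n12)
(0.480 − 0.548)·n12 = 0.548×1204.7 − 683.56 = -23.384
n12 = -23.384 / -0.068 = 343.88 kg/s

343.9 kg/s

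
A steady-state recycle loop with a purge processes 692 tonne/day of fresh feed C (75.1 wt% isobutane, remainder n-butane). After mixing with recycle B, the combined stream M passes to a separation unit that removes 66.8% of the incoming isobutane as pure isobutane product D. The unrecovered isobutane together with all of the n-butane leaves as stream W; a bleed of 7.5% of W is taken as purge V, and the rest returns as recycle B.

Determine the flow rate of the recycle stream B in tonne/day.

n-butane enters only via C and leaves only via the purge: 692×0.249 = 0.075×(n-butane in W), and the separation unit passes all n-butane, so n-butane in M = n-butane in W = 2297.4 tonne/day.
isobutane in M: m_A = 692×0.751 + (1−0.075)·(1−0.668)·m_A, so m_A = 519.69/0.6929 = 750.02 tonne/day.
W = (1−0.668)×750.02 + 2297.4 = 2546.4 tonne/day.
Recycle B = (1−0.075)×2546.4 = 2355.5 tonne/day.

2355 tonne/day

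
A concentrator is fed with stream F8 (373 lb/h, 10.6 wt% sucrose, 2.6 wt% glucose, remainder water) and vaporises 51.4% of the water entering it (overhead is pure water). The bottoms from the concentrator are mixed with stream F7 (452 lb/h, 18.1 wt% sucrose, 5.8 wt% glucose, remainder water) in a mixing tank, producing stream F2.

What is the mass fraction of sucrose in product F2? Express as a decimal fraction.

0.184

Vapour removed = 0.514×0.868×373 = 166.41 lb/h; concentrate = 206.59 lb/h.
sucrose reaching the mixer = 39.538 (from concentrate) + 452×0.181 = 121.35 lb/h.
Product flow = 206.59 + 452 = 658.59 lb/h; sucrose fraction = 0.184.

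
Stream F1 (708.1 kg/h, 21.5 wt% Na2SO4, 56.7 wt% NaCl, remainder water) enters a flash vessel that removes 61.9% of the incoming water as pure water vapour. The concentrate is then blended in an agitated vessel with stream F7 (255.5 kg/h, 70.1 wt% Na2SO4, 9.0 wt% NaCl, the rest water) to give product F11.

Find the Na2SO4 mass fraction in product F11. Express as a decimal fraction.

Vapour removed = 0.619×0.218×708.1 = 95.552 kg/h; concentrate = 612.55 kg/h.
Na2SO4 reaching the mixer = 152.24 (from concentrate) + 255.5×0.701 = 331.35 kg/h.
Product flow = 612.55 + 255.5 = 868.05 kg/h; Na2SO4 fraction = 0.382.

0.382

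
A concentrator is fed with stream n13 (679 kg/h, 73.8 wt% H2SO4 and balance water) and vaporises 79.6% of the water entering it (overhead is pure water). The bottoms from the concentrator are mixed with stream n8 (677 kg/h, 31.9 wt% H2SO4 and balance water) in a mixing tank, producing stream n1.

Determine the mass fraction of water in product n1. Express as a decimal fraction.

0.410

Vapour removed = 0.796×0.262×679 = 141.61 kg/h; concentrate = 537.39 kg/h.
water reaching the mixer = 36.291 (from concentrate) + 677×0.681 = 497.33 kg/h.
Product flow = 537.39 + 677 = 1214.4 kg/h; water fraction = 0.410.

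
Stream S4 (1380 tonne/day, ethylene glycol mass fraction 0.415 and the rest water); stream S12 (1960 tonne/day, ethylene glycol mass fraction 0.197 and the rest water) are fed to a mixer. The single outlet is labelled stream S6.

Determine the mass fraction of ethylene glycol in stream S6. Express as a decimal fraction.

Total flow out = 1380 + 1960 = 3340 tonne/day.
ethylene glycol in = 1380×0.415 + 1960×0.197 = 958.82 tonne/day.
ethylene glycol mass fraction in S6 = 958.82/3340 = 0.287.

0.287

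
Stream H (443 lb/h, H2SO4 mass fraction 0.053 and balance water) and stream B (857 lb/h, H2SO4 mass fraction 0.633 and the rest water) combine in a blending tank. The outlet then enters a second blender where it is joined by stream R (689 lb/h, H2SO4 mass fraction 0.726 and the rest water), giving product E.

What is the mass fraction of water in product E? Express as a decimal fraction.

Overall, product flow = 1989 lb/h.
water in = 443×0.947 + 857×0.367 + 689×0.274 = 922.83 lb/h.
water fraction in E = 0.464.

0.464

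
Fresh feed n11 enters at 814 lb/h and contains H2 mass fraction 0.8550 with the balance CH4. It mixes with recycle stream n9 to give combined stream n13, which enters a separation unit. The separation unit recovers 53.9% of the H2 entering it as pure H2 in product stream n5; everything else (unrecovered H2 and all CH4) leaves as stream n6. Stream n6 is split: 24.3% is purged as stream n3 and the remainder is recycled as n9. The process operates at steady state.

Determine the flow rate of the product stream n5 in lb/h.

H2 in n13: m_A = 814×0.855 + (1−0.243)·(1−0.539)·m_A, so m_A = 695.97/0.6510 = 1069 lb/h.
Product n5 = 0.539×1069 = 576.21 lb/h.

576.2 lb/h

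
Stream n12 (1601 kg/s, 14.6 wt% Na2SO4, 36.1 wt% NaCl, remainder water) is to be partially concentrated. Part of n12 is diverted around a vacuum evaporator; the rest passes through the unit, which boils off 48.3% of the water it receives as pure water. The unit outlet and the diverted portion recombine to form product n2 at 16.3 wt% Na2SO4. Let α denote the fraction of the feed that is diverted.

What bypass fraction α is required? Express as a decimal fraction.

0.562

All 1601×0.146 = 233.75 kg/s of Na2SO4 reaches n2, so n2 = 233.75/0.163 = 1434 kg/s and vapour = 166.98 kg/s.
The evaporator receives (1−α)·1601 of feed at 0.493 water and removes 0.483 of that water:
0.483×0.493×(1−α)×1601 = 166.98
(1−α) = 166.98/381.23 = 0.4380;  α = 0.5620.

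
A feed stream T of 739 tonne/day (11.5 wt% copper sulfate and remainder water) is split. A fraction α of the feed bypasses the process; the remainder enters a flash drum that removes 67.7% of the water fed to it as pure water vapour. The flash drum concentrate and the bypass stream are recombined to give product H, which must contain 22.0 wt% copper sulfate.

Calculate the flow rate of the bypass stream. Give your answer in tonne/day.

150.3 tonne/day

All 739×0.115 = 84.985 tonne/day of copper sulfate reaches H, so H = 84.985/0.220 = 386.3 tonne/day and vapour = 352.7 tonne/day.
The evaporator receives (1−α)·739 of feed at 0.885 water and removes 0.677 of that water:
0.677×0.885×(1−α)×739 = 352.7
(1−α) = 352.7/442.77 = 0.7966;  α = 0.2034.
Bypass flow = 0.2034×739 = 150.32 tonne/day.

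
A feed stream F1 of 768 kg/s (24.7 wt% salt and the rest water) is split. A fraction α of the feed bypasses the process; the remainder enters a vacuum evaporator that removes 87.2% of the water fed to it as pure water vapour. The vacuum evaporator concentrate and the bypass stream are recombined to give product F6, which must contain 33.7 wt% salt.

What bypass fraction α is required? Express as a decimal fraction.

0.593

All 768×0.247 = 189.7 kg/s of salt reaches F6, so F6 = 189.7/0.337 = 562.9 kg/s and vapour = 205.1 kg/s.
The evaporator receives (1−α)·768 of feed at 0.753 water and removes 0.872 of that water:
0.872×0.753×(1−α)×768 = 205.1
(1−α) = 205.1/504.28 = 0.4067;  α = 0.5933.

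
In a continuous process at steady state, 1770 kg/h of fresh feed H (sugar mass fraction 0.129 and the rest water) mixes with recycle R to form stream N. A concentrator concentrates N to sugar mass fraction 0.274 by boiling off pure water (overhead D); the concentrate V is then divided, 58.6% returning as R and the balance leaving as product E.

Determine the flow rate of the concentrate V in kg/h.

Overall sugar balance (none leaves overhead): sugar in fresh feed = sugar in product, i.e. 1770×0.129 = (1−0.586)·V·0.274.
V = 228.33/(0.274×0.414) = 2012.9 kg/h.

2013 kg/h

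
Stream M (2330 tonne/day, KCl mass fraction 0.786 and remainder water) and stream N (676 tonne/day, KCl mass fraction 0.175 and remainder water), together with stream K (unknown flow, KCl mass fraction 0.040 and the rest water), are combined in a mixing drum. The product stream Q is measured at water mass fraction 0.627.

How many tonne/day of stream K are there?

2488 tonne/day

Let K be the unknown flow. Total out = 3006 + K.
water balance: 1056.3 + 0.960·K = 0.627·(3006 + K)
(0.960 − 0.627)·K = 0.627×3006 − 1056.3 = 828.44
K = 828.44 / 0.333 = 2487.8 tonne/day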